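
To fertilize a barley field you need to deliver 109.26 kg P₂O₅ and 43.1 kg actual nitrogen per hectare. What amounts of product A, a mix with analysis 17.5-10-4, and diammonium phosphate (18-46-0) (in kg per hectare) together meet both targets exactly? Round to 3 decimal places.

With a, b = kg per hectare of product A and diammonium phosphate:
P₂O₅: 0.1·a + 0.46·b = 109.26
N: 0.175·a + 0.18·b = 43.1
From row1: a = (109.26 − 0.46·b) / 0.1.
Into row2: 0.175·(109.26 − 0.46·b)/0.1 + 0.18·b = 43.1 → b = 236.968, a = 2.5472.

2.547 kg product A, 236.968 kg diammonium phosphate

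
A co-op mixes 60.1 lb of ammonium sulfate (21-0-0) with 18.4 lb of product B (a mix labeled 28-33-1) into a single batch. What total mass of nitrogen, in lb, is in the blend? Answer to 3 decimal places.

N mass = 21%×60.1 + 28%×18.4 = 17.773 lb.

17.773 lb N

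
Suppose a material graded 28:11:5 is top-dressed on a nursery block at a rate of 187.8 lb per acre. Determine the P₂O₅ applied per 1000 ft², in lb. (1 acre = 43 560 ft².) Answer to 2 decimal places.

0.47 lb P₂O₅ per thousand sq ft

P₂O₅ per acre = 187.8 × 11% = 20.658 lb.
Convert to per 1000 ft²: 20.658 × 0.0229568 = 0.474242 lb.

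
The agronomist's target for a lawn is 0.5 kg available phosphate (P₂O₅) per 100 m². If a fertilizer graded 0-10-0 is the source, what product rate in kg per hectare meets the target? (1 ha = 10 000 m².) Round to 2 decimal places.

500.00 kg of product per hectare

Product per 100 m² = 0.5 / 10% = 5 kg.
Convert to per hectare: 5 × 100 = 500 kg.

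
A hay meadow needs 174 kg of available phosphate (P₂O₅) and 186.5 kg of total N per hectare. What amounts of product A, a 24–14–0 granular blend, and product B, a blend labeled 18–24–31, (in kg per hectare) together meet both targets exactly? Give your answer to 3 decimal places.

414.815 kg product A, 483.025 kg product B

With a, b = kg per hectare of product A and product B:
P₂O₅: 0.14·a + 0.24·b = 174
N: 0.24·a + 0.18·b = 186.5
From row1: a = (174 − 0.24·b) / 0.14.
Into row2: 0.24·(174 − 0.24·b)/0.14 + 0.18·b = 186.5 → b = 483.0247, a = 414.8148.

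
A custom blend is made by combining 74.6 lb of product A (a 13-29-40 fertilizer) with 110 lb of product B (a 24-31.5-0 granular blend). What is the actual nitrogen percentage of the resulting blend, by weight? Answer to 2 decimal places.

19.55% N

Total mass = 74.6 + 110 = 184.6 lb.
N mass = 13%×74.6 + 24%×110 = 36.098 lb.
% N = 36.098 / 184.6 = 19.5547%.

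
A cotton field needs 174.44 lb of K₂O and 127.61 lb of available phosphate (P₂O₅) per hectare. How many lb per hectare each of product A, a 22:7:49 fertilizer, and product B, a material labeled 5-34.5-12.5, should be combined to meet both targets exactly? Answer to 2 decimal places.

275.92 lb product A, 313.90 lb product B

With a, b = lb per hectare of product A and product B:
K₂O: 0.49·a + 0.125·b = 174.44
P₂O₅: 0.07·a + 0.345·b = 127.61
Eliminate a: (row1) − 0.49/0.07·(row2) → -2.29·b = -718.83, so b = 313.8996.
Back-substitute: a = (174.44 − 0.125·313.8996) / 0.49 = 275.924.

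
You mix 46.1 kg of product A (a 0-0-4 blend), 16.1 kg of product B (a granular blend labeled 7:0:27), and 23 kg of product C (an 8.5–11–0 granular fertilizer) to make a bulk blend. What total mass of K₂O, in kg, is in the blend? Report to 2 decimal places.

6.19 kg K₂O

K₂O mass = 4%×46.1 + 27%×16.1 + 0%×23 = 6.191 kg.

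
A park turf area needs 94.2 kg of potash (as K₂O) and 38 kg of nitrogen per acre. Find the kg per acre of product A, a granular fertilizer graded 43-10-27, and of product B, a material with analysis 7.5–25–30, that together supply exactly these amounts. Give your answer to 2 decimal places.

39.86 kg product A, 278.12 kg product B

Per-acre balance (a = product A, b = product B):
K₂O: 0.27·a + 0.3·b = 94.2
N: 0.43·a + 0.075·b = 38
From row1: a = (94.2 − 0.3·b) / 0.27.
Into row2: 0.43·(94.2 − 0.3·b)/0.27 + 0.075·b = 38 → b = 278.124, a = 39.8621.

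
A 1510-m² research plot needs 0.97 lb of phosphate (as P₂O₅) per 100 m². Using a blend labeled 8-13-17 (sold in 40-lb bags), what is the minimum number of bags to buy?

3 bags

Product per 100 m² = 0.97 / 13% = 7.46154 lb.
Total product = 7.46154 × 1510 / 100 = 112.669 lb.
Bags = ⌈112.669 / 40⌉ = 3.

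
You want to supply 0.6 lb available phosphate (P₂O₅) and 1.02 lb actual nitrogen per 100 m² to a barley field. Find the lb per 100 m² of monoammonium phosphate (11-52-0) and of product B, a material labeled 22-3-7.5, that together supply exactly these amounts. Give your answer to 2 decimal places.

Let a = lb of monoammonium phosphate, b = lb of product B (per 100 m²).
P₂O₅: 0.52·a + 0.03·b = 0.6
N: 0.11·a + 0.22·b = 1.02
Solving simultaneously: a = 0.912691, b = 4.18002.

0.91 lb monoammonium phosphate, 4.18 lb product B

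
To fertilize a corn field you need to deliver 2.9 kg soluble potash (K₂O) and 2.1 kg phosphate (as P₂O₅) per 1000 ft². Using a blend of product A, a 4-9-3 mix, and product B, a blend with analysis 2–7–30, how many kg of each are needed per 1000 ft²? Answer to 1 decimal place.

17.1 kg product A, 8.0 kg product B

Per-1000 ft² balance (a = product A, b = product B):
K₂O: 0.03·a + 0.3·b = 2.9
P₂O₅: 0.09·a + 0.07·b = 2.1
From row1: a = (2.9 − 0.3·b) / 0.03.
Into row2: 0.09·(2.9 − 0.3·b)/0.03 + 0.07·b = 2.1 → b = 7.95181, a = 17.1486.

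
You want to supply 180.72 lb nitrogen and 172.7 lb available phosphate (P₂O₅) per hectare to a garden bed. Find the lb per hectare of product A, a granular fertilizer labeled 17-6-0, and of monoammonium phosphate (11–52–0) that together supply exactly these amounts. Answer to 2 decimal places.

Per-hectare balance (a = product A, b = monoammonium phosphate):
N: 0.17·a + 0.11·b = 180.72
P₂O₅: 0.06·a + 0.52·b = 172.7
Solving simultaneously: a = 916.594, b = 226.3545.

916.59 lb product A, 226.35 lb monoammonium phosphate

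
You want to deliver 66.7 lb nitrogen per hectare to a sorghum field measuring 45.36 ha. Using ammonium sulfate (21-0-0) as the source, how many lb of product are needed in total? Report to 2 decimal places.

14407.20 lb

Product per hectare = 66.7 / 21% = 317.619 lb.
Total product = 317.619 × 45.36 = 14407.2 lb.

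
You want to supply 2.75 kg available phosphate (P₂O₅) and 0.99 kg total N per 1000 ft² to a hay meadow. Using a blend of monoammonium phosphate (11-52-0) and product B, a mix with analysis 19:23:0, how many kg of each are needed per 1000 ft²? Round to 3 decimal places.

4.011 kg monoammonium phosphate, 2.888 kg product B

Let a = kg of monoammonium phosphate, b = kg of product B (per 1000 ft²).
P₂O₅: 0.52·a + 0.23·b = 2.75
N: 0.11·a + 0.19·b = 0.99
Solving simultaneously: a = 4.01088, b = 2.88844.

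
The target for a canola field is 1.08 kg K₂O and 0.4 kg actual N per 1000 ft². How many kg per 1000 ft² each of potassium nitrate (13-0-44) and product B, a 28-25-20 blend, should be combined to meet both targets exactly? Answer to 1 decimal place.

2.3 kg potassium nitrate, 0.4 kg product B

With a, b = kg per 1000 ft² of potassium nitrate and product B:
K₂O: 0.44·a + 0.2·b = 1.08
N: 0.13·a + 0.28·b = 0.4
Eliminate a: (row1) − 0.44/0.13·(row2) → -0.747692·b = -0.273846, so b = 0.366255.
Back-substitute: a = (1.08 − 0.2·0.366255) / 0.44 = 2.28807.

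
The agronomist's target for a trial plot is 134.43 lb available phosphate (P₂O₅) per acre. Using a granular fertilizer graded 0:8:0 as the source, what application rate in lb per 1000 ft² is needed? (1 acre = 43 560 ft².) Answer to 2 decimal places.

Product per acre = 134.43 / 8% = 1680.38 lb.
Convert to per 1000 ft²: 1680.38 × 0.0229568 = 38.5761 lb.

38.58 lb of product per thousand sq ft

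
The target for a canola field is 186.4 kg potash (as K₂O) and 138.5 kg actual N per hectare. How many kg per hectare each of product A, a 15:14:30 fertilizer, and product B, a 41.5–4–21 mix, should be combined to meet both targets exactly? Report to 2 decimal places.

Per-hectare balance (a = product A, b = product B):
K₂O: 0.3·a + 0.21·b = 186.4
N: 0.15·a + 0.415·b = 138.5
Solving simultaneously: a = 519.043, b = 146.129.

519.04 kg product A, 146.13 kg product B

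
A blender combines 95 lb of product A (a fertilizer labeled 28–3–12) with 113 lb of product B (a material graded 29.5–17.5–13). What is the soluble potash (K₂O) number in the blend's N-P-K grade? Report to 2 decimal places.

Total mass = 95 + 113 = 208 lb.
K₂O mass = 12%×95 + 13%×113 = 26.09 lb.
% K₂O = 26.09 / 208 = 12.5433%.

12.54% K₂O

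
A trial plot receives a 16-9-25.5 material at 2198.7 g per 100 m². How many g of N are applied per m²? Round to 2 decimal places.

3.52 g N per sq m

nitrogen per 100 m² = 2198.7 × 16% = 351.792 g.
Convert to per m²: 351.792 × 0.01 = 3.51792 g.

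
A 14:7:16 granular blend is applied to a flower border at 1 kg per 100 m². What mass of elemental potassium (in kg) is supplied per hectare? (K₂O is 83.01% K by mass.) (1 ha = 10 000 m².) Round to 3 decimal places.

K₂O per 100 m² = 1 × 16% = 0.16 kg.
Elemental K = 0.16 × 0.8301 = 0.132816 kg per 100 m².
Convert to per hectare: 0.132816 × 100 = 13.2816 kg.

13.282 kg K per hectare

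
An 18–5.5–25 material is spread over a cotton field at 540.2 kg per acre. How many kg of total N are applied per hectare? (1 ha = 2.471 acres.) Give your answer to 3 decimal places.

240.270 kg N per hectare

nitrogen per acre = 540.2 × 18% = 97.236 kg.
Convert to per hectare: 97.236 × 2.471 = 240.2702 kg.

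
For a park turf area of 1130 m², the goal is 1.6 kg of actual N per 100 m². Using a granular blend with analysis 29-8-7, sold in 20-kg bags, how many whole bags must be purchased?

4 bags

Product per 100 m² = 1.6 / 29% = 5.51724 kg.
Total product = 5.51724 × 1130 / 100 = 62.3448 kg.
Bags = ⌈62.3448 / 20⌉ = 4.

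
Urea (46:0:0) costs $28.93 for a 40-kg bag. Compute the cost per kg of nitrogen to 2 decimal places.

N in bag = 40 × 46% = 18.4 kg.
Cost per kg N = $28.93 / 18.4 = $1.5723.

$1.57 per kg N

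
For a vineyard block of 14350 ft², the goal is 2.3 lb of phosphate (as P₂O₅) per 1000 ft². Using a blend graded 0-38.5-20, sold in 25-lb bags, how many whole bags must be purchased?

4 bags

Product per 1000 ft² = 2.3 / 38.5% = 5.97403 lb.
Total product = 5.97403 × 14350 / 1000 = 85.7273 lb.
Bags = ⌈85.7273 / 25⌉ = 4.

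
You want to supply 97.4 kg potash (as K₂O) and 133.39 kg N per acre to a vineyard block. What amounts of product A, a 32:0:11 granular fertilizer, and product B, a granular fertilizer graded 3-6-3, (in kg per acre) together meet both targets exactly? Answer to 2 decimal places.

171.38 kg product A, 2618.27 kg product B

With a, b = kg per acre of product A and product B:
K₂O: 0.11·a + 0.03·b = 97.4
N: 0.32·a + 0.03·b = 133.39
Eliminate b: (row1) − 0.03/0.03·(row2) → -0.21·a = -35.99, so a = 171.381.
Then b = (133.39 − 0.32·171.381) / 0.03 = 2618.2698.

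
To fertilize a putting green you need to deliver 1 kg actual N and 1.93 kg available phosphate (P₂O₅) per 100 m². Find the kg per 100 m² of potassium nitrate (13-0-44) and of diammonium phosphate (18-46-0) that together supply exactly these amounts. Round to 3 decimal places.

1.883 kg potassium nitrate, 4.196 kg diammonium phosphate

Per-100 m² balance (a = potassium nitrate, b = diammonium phosphate):
N: 0.13·a + 0.18·b = 1
P₂O₅: 0·a + 0.46·b = 1.93
Solving simultaneously: a = 1.88294, b = 4.19565.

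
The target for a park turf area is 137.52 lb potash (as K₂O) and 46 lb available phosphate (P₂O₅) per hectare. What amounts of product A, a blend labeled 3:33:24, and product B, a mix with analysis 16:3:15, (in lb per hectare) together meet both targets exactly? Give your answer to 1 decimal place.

65.6 lb product A, 811.9 lb product B

Let a = lb of product A, b = lb of product B (per hectare).
K₂O: 0.24·a + 0.15·b = 137.52
P₂O₅: 0.33·a + 0.03·b = 46
Eliminate a: (row1) − 0.24/0.33·(row2) → 0.128182·b = 104.065, so b = 811.858.
Back-substitute: a = (137.52 − 0.15·811.858) / 0.24 = 65.5887.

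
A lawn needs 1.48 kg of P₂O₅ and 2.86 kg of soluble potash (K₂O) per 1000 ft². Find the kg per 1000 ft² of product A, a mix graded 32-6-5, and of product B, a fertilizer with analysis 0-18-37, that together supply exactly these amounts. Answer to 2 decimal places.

Per-1000 ft² balance (a = product A, b = product B):
P₂O₅: 0.06·a + 0.18·b = 1.48
K₂O: 0.05·a + 0.37·b = 2.86
Eliminate b: (row1) − 0.18/0.37·(row2) → 0.0356757·a = 0.0886486, so a = 2.48485.
Then b = (2.86 − 0.05·2.48485) / 0.37 = 7.39394.

2.48 kg product A, 7.39 kg product B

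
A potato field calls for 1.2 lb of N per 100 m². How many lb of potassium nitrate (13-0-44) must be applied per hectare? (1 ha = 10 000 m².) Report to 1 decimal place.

Product per 100 m² = 1.2 / 13% = 9.23077 lb.
Convert to per hectare: 9.23077 × 100 = 923.077 lb.

923.1 lb of product per hectare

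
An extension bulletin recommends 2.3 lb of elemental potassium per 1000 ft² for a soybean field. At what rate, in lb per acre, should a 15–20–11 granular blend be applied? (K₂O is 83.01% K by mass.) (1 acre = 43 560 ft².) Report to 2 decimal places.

As K₂O: 2.3 / 0.8301 = 2.77075 lb per 1000 ft².
Product per 1000 ft² = 2.77075 / 11% = 25.1886 lb.
Convert to per acre: 25.1886 × 43.56 = 1097.217 lb.

1097.22 lb of product per acre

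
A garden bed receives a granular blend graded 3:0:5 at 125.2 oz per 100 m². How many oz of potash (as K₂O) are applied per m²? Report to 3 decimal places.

0.063 oz K₂O per sq m

K₂O per 100 m² = 125.2 × 5% = 6.26 oz.
Convert to per m²: 6.26 × 0.01 = 0.0626 oz.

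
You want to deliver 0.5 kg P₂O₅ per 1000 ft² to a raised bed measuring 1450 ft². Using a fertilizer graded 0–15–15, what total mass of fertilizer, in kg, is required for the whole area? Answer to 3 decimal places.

Product per 1000 ft² = 0.5 / 15% = 3.33333 kg.
Total product = 3.33333 × 1450 / 1000 = 4.83333 kg.

4.833 kg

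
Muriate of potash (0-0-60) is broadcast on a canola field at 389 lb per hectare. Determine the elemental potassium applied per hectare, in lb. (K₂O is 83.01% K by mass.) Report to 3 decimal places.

K₂O per hectare = 389 × 60% = 233.4 lb.
Elemental K = 233.4 × 0.8301 = 193.7453 lb per hectare.

193.745 lb K per hectare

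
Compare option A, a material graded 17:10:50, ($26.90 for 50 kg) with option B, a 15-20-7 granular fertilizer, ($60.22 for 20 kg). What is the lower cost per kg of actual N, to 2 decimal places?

$3.16 per kg N (option A)

option A: N per bag = 50 × 17% = 8.5 kg; cost = 26.90 / 8.5 = $3.1647/kg N.
option B: N per bag = 20 × 15% = 3 kg; cost = 60.22 / 3 = $20.0733/kg N.
option A is cheaper.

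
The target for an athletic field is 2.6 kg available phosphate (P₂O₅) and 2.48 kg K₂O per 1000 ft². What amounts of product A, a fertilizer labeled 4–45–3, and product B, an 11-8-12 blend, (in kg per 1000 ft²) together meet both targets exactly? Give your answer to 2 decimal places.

Let a = kg of product A, b = kg of product B (per 1000 ft²).
P₂O₅: 0.45·a + 0.08·b = 2.6
K₂O: 0.03·a + 0.12·b = 2.48
Eliminate b: (row1) − 0.08/0.12·(row2) → 0.43·a = 0.946667, so a = 2.20155.
Then b = (2.48 − 0.03·2.20155) / 0.12 = 20.1163.

2.20 kg product A, 20.12 kg product B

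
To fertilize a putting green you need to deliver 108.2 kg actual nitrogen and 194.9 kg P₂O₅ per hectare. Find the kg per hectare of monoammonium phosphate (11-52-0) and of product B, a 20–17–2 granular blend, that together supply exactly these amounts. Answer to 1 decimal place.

241.3 kg monoammonium phosphate, 408.3 kg product B

Per-hectare balance (a = monoammonium phosphate, b = product B):
N: 0.11·a + 0.2·b = 108.2
P₂O₅: 0.52·a + 0.17·b = 194.9
Eliminate a: (row1) − 0.11/0.52·(row2) → 0.164038·b = 66.9712, so b = 408.265.
Back-substitute: a = (108.2 − 0.2·408.265) / 0.11 = 241.336.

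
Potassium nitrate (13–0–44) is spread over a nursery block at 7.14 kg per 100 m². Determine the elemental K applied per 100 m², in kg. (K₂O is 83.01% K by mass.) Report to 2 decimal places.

2.61 kg K per hundred sq m

K₂O per 100 m² = 7.14 × 44% = 3.1416 kg.
Elemental K = 3.1416 × 0.8301 = 2.60784 kg per 100 m².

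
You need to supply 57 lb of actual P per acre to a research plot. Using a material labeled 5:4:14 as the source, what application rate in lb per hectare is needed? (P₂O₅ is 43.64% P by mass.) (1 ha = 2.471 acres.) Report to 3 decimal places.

8068.687 lb of product per hectare

As P₂O₅: 57 / 0.4364 = 130.614 lb per acre.
Product per acre = 130.614 / 4% = 3265.35 lb.
Convert to per hectare: 3265.35 × 2.471 = 8068.68698 lb.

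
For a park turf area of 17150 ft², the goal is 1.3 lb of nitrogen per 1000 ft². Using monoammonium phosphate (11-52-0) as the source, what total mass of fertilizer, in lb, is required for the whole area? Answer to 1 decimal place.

202.7 lb

Product per 1000 ft² = 1.3 / 11% = 11.8182 lb.
Total product = 11.8182 × 17150 / 1000 = 202.682 lb.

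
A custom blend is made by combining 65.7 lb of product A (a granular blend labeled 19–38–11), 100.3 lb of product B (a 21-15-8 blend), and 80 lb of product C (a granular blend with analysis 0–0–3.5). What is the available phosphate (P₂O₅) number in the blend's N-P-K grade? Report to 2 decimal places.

Total mass = 65.7 + 100.3 + 80 = 246 lb.
P₂O₅ mass = 38%×65.7 + 15%×100.3 + 0%×80 = 40.011 lb.
% P₂O₅ = 40.011 / 246 = 16.2646%.

16.26% P₂O₅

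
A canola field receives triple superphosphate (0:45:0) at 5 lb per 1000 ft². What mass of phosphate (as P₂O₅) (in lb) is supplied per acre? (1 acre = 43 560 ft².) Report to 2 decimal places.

98.01 lb P₂O₅ per acre

P₂O₅ per 1000 ft² = 5 × 45% = 2.25 lb.
Convert to per acre: 2.25 × 43.56 = 98.01 lb.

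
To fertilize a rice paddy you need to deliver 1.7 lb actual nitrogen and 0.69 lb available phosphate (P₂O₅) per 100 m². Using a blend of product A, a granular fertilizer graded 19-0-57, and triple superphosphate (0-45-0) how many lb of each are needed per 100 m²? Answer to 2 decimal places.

Let a = lb of product A, b = lb of triple superphosphate (per 100 m²).
N: 0.19·a + 0·b = 1.7
P₂O₅: 0·a + 0.45·b = 0.69
Solving simultaneously: a = 8.94737, b = 1.53333.

8.95 lb product A, 1.53 lb triple superphosphate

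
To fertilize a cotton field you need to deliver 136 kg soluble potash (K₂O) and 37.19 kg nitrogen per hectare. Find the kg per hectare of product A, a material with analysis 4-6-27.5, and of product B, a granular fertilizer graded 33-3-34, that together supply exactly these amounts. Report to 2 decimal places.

417.83 kg product A, 62.05 kg product B

With a, b = kg per hectare of product A and product B:
K₂O: 0.275·a + 0.34·b = 136
N: 0.04·a + 0.33·b = 37.19
Eliminate b: (row1) − 0.34/0.33·(row2) → 0.233788·a = 97.683, so a = 417.828.
Then b = (37.19 − 0.04·417.828) / 0.33 = 62.0512.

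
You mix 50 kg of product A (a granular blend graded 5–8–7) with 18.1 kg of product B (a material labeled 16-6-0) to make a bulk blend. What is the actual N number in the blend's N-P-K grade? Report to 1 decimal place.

Total mass = 50 + 18.1 = 68.1 kg.
N mass = 5%×50 + 16%×18.1 = 5.396 kg.
% N = 5.396 / 68.1 = 7.92364%.

7.9% N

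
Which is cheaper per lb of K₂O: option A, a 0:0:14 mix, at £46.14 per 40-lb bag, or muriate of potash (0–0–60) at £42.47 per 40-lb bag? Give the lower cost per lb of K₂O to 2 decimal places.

£1.77 per lb K₂O (muriate of potash)

option A: K₂O per bag = 40 × 14% = 5.6 lb; cost = 46.14 / 5.6 = £8.2393/lb K₂O.
muriate of potash: K₂O per bag = 40 × 60% = 24 lb; cost = 42.47 / 24 = £1.7696/lb K₂O.
muriate of potash is cheaper.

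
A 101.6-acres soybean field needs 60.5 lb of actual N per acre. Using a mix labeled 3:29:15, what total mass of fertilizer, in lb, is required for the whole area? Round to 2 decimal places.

Product per acre = 60.5 / 3% = 2016.67 lb.
Total product = 2016.67 × 101.6 = 204893.333 lb.

204893.33 lb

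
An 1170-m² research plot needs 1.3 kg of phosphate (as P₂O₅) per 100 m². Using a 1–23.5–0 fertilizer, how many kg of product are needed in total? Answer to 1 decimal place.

Product per 100 m² = 1.3 / 23.5% = 5.53191 kg.
Total product = 5.53191 × 1170 / 100 = 64.7234 kg.

64.7 kg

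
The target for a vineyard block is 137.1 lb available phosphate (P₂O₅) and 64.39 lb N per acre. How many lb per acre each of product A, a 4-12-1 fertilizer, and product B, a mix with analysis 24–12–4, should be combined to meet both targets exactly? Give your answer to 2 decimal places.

1049.05 lb product A, 93.45 lb product B

With a, b = lb per acre of product A and product B:
P₂O₅: 0.12·a + 0.12·b = 137.1
N: 0.04·a + 0.24·b = 64.39
Eliminate a: (row1) − 0.12/0.04·(row2) → -0.6·b = -56.07, so b = 93.45.
Back-substitute: a = (137.1 − 0.12·93.45) / 0.12 = 1049.05.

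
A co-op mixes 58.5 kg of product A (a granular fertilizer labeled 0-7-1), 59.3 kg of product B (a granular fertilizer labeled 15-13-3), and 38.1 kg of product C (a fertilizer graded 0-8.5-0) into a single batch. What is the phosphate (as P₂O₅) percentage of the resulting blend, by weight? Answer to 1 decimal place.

9.6% P₂O₅

Total mass = 58.5 + 59.3 + 38.1 = 155.9 kg.
P₂O₅ mass = 7%×58.5 + 13%×59.3 + 8.5%×38.1 = 15.0425 kg.
% P₂O₅ = 15.0425 / 155.9 = 9.64881%.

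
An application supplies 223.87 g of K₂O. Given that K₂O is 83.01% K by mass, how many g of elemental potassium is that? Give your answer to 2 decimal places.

K = 223.87 × 0.8301 = 185.834 g.

185.83 g K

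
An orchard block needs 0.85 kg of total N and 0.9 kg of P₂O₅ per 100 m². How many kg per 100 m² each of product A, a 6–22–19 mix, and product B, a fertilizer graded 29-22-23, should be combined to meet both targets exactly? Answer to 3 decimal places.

1.462 kg product A, 2.628 kg product B

Let a = kg of product A, b = kg of product B (per 100 m²).
N: 0.06·a + 0.29·b = 0.85
P₂O₅: 0.22·a + 0.22·b = 0.9
Solving simultaneously: a = 1.46245, b = 2.62846.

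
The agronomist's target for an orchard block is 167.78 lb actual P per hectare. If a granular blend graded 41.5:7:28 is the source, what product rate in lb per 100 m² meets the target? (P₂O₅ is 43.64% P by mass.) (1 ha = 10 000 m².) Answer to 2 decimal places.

54.92 lb of product per hundred sq m

As P₂O₅: 167.78 / 0.4364 = 384.464 lb per hectare.
Product per hectare = 384.464 / 7% = 5492.34 lb.
Convert to per 100 m²: 5492.34 × 0.01 = 54.9234 lb.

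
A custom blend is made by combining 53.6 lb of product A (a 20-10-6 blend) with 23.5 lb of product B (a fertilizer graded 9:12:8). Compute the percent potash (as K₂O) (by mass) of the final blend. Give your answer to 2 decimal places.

6.61% K₂O

Total mass = 53.6 + 23.5 = 77.1 lb.
K₂O mass = 6%×53.6 + 8%×23.5 = 5.096 lb.
% K₂O = 5.096 / 77.1 = 6.6096%.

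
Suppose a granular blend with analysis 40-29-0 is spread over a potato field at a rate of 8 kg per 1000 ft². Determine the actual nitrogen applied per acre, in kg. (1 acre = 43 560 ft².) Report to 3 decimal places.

139.392 kg N per acre

nitrogen per 1000 ft² = 8 × 40% = 3.2 kg.
Convert to per acre: 3.2 × 43.56 = 139.392 kg.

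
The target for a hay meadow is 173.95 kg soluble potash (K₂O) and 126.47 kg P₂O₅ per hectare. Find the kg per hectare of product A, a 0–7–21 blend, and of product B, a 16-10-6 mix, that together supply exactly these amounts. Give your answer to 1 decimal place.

Per-hectare balance (a = product A, b = product B):
K₂O: 0.21·a + 0.06·b = 173.95
P₂O₅: 0.07·a + 0.1·b = 126.47
Eliminate a: (row1) − 0.21/0.07·(row2) → -0.24·b = -205.46, so b = 856.083.
Back-substitute: a = (173.95 − 0.06·856.083) / 0.21 = 583.738.

583.7 kg product A, 856.1 kg product B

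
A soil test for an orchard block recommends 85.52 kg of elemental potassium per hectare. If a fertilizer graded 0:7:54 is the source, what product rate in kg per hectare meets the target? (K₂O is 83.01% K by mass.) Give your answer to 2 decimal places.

As K₂O: 85.52 / 0.8301 = 103.024 kg per hectare.
Product per hectare = 103.024 / 54% = 190.7847 kg.

190.78 kg of product per hectare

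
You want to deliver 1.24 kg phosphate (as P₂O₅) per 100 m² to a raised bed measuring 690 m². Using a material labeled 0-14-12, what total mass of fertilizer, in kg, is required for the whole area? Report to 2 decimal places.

Product per 100 m² = 1.24 / 14% = 8.85714 kg.
Total product = 8.85714 × 690 / 100 = 61.1143 kg.

61.11 kg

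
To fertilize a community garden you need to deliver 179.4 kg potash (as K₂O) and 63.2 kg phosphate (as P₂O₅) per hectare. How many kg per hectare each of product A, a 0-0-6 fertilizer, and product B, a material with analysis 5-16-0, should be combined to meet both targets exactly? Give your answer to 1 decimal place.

Per-hectare balance (a = product A, b = product B):
K₂O: 0.06·a + 0·b = 179.4
P₂O₅: 0·a + 0.16·b = 63.2
Solving simultaneously: a = 2990, b = 395.

2990.0 kg product A, 395.0 kg product B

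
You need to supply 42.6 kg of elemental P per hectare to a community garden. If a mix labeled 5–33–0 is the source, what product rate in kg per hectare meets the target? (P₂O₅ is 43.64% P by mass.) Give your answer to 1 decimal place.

As P₂O₅: 42.6 / 0.4364 = 97.6169 kg per hectare.
Product per hectare = 97.6169 / 33% = 295.809 kg.

295.8 kg of product per hectare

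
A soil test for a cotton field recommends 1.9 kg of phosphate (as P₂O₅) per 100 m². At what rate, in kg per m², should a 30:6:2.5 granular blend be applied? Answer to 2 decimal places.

0.32 kg of product per sq m

Product per 100 m² = 1.9 / 6% = 31.6667 kg.
Convert to per m²: 31.6667 × 0.01 = 0.316667 kg.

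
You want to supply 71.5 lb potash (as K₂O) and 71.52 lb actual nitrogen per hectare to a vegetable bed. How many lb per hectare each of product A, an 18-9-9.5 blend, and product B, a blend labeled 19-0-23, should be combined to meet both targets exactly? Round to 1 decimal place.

Per-hectare balance (a = product A, b = product B):
K₂O: 0.095·a + 0.23·b = 71.5
N: 0.18·a + 0.19·b = 71.52
From row1: a = (71.5 − 0.23·b) / 0.095.
Into row2: 0.18·(71.5 − 0.23·b)/0.095 + 0.19·b = 71.52 → b = 260.197, a = 122.681.

122.7 lb product A, 260.2 lb product B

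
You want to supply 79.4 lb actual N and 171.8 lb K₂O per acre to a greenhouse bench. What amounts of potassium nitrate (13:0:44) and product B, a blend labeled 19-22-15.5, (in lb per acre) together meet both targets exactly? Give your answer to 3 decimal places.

320.489 lb potassium nitrate, 198.613 lb product B

Per-acre balance (a = potassium nitrate, b = product B):
N: 0.13·a + 0.19·b = 79.4
K₂O: 0.44·a + 0.155·b = 171.8
Eliminate b: (row1) − 0.19/0.155·(row2) → -0.409355·a = -131.194, so a = 320.4886.
Then b = (171.8 − 0.44·320.4886) / 0.155 = 198.6131.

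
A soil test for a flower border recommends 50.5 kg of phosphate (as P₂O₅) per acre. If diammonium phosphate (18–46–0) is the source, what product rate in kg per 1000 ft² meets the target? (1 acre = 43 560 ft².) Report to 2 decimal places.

2.52 kg of product per thousand sq ft

Product per acre = 50.5 / 46% = 109.783 kg.
Convert to per 1000 ft²: 109.783 × 0.0229568 = 2.52026 kg.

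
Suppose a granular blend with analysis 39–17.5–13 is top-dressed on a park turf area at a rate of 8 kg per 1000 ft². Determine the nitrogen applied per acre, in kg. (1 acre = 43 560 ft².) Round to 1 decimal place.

nitrogen per 1000 ft² = 8 × 39% = 3.12 kg.
Convert to per acre: 3.12 × 43.56 = 135.907 kg.

135.9 kg N per acre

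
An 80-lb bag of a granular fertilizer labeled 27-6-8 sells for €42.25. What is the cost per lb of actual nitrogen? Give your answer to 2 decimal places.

€1.96 per lb N

N in bag = 80 × 27% = 21.6 lb.
Cost per lb N = €42.25 / 21.6 = €1.9560.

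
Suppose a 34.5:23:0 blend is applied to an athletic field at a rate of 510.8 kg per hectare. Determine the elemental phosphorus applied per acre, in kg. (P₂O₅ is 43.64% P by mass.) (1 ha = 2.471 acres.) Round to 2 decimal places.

P₂O₅ per hectare = 510.8 × 23% = 117.484 kg.
Elemental P = 117.484 × 0.4364 = 51.27 kg per hectare.
Convert to per acre: 51.27 × 0.404694 = 20.7487 kg.

20.75 kg P per acre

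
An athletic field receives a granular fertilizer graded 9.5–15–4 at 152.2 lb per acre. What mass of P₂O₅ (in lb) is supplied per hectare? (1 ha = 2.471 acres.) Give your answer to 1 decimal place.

56.4 lb P₂O₅ per hectare

P₂O₅ per acre = 152.2 × 15% = 22.83 lb.
Convert to per hectare: 22.83 × 2.471 = 56.4129 lb.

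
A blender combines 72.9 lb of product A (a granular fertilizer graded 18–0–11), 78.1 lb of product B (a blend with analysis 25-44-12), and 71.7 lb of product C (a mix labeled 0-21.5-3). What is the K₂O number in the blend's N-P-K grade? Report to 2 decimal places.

Total mass = 72.9 + 78.1 + 71.7 = 222.7 lb.
K₂O mass = 11%×72.9 + 12%×78.1 + 3%×71.7 = 19.542 lb.
% K₂O = 19.542 / 222.7 = 8.77503%.

8.78% K₂O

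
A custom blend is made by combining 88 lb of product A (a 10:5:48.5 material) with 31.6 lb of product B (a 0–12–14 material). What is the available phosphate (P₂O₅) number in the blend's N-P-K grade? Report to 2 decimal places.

Total mass = 88 + 31.6 = 119.6 lb.
P₂O₅ mass = 5%×88 + 12%×31.6 = 8.192 lb.
% P₂O₅ = 8.192 / 119.6 = 6.8495%.

6.85% P₂O₅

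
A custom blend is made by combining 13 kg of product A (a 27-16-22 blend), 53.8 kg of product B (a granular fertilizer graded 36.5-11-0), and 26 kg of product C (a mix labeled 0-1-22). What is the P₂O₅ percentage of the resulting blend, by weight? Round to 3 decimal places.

8.899% P₂O₅

Total mass = 13 + 53.8 + 26 = 92.8 kg.
P₂O₅ mass = 16%×13 + 11%×53.8 + 1%×26 = 8.258 kg.
% P₂O₅ = 8.258 / 92.8 = 8.89871%.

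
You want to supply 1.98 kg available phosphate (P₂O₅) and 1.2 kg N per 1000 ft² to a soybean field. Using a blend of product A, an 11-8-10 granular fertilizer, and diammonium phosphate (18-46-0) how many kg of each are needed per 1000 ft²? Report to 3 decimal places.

5.403 kg product A, 3.365 kg diammonium phosphate

Let a = kg of product A, b = kg of diammonium phosphate (per 1000 ft²).
P₂O₅: 0.08·a + 0.46·b = 1.98
N: 0.11·a + 0.18·b = 1.2
Solving simultaneously: a = 5.40331, b = 3.36464.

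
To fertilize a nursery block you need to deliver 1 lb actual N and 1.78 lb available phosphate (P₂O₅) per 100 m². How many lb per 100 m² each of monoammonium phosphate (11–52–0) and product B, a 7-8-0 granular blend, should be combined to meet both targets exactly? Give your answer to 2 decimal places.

With a, b = lb per 100 m² of monoammonium phosphate and product B:
N: 0.11·a + 0.07·b = 1
P₂O₅: 0.52·a + 0.08·b = 1.78
Solving simultaneously: a = 1.61594, b = 11.7464.

1.62 lb monoammonium phosphate, 11.75 lb product B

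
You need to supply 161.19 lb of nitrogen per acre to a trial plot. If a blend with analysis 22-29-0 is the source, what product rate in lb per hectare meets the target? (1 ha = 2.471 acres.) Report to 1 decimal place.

1810.5 lb of product per hectare

Product per acre = 161.19 / 22% = 732.682 lb.
Convert to per hectare: 732.682 × 2.471 = 1810.46 lb.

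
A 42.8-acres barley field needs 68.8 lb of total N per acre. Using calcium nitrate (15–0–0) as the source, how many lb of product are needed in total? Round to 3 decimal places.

19630.933 lb

Product per acre = 68.8 / 15% = 458.667 lb.
Total product = 458.667 × 42.8 = 19630.9333 lb.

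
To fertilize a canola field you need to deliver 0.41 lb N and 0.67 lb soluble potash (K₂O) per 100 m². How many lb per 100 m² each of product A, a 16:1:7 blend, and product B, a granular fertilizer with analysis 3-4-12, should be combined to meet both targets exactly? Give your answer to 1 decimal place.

With a, b = lb per 100 m² of product A and product B:
N: 0.16·a + 0.03·b = 0.41
K₂O: 0.07·a + 0.12·b = 0.67
Eliminate a: (row1) − 0.16/0.07·(row2) → -0.244286·b = -1.12143, so b = 4.59064.
Back-substitute: a = (0.41 − 0.03·4.59064) / 0.16 = 1.70175.

1.7 lb product A, 4.6 lb product B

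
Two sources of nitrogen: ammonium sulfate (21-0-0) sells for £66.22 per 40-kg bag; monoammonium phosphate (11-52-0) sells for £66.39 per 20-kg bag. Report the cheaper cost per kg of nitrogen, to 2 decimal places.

£7.88 per kg N (ammonium sulfate)

ammonium sulfate: N per bag = 40 × 21% = 8.4 kg; cost = 66.22 / 8.4 = £7.8833/kg N.
monoammonium phosphate: N per bag = 20 × 11% = 2.2 kg; cost = 66.39 / 2.2 = £30.1773/kg N.
ammonium sulfate is cheaper.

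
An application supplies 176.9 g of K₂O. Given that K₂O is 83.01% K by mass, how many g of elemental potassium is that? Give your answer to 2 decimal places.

146.84 g K

K = 176.9 × 0.8301 = 146.8447 g.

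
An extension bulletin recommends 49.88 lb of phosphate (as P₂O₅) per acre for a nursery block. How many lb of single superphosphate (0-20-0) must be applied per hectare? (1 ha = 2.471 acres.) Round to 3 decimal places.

616.267 lb of product per hectare

Product per acre = 49.88 / 20% = 249.4 lb.
Convert to per hectare: 249.4 × 2.471 = 616.2674 lb.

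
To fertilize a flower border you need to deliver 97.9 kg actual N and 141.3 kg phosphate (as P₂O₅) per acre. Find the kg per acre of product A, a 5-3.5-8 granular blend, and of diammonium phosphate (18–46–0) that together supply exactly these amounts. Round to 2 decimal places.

With a, b = kg per acre of product A and diammonium phosphate:
N: 0.05·a + 0.18·b = 97.9
P₂O₅: 0.035·a + 0.46·b = 141.3
From row1: a = (97.9 − 0.18·b) / 0.05.
Into row2: 0.035·(97.9 − 0.18·b)/0.05 + 0.46·b = 141.3 → b = 217.874, a = 1173.653.

1173.65 kg product A, 217.87 kg diammonium phosphate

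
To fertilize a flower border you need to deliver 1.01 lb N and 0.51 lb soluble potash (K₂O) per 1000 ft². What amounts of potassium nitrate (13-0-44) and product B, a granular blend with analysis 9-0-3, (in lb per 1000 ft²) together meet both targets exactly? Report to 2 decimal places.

0.44 lb potassium nitrate, 10.59 lb product B

With a, b = lb per 1000 ft² of potassium nitrate and product B:
N: 0.13·a + 0.09·b = 1.01
K₂O: 0.44·a + 0.03·b = 0.51
Eliminate b: (row1) − 0.09/0.03·(row2) → -1.19·a = -0.52, so a = 0.436975.
Then b = (0.51 − 0.44·0.436975) / 0.03 = 10.591.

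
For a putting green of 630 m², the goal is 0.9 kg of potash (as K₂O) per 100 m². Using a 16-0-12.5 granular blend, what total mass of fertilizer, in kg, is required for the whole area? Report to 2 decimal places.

45.36 kg

Product per 100 m² = 0.9 / 12.5% = 7.2 kg.
Total product = 7.2 × 630 / 100 = 45.36 kg.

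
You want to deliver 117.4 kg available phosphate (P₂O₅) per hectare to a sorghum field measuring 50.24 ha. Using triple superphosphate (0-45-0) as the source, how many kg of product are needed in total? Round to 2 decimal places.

Product per hectare = 117.4 / 45% = 260.889 kg.
Total product = 260.889 × 50.24 = 13107.058 kg.

13107.06 kg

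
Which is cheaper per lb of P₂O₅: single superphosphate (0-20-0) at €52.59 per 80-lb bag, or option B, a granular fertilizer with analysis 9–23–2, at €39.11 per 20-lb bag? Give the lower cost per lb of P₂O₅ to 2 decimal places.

single superphosphate: P₂O₅ per bag = 80 × 20% = 16 lb; cost = 52.59 / 16 = €3.2869/lb P₂O₅.
option B: P₂O₅ per bag = 20 × 23% = 4.6 lb; cost = 39.11 / 4.6 = €8.5022/lb P₂O₅.
single superphosphate is cheaper.

€3.29 per lb P₂O₅ (single superphosphate)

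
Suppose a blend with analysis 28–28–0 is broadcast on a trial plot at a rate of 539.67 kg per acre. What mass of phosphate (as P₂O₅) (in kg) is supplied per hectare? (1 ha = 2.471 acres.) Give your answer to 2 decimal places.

373.39 kg P₂O₅ per hectare

P₂O₅ per acre = 539.67 × 28% = 151.108 kg.
Convert to per hectare: 151.108 × 2.471 = 373.387 kg.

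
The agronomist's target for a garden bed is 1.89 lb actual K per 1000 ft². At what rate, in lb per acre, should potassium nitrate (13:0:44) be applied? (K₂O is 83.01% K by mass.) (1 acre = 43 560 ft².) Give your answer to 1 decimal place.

As K₂O: 1.89 / 0.8301 = 2.27683 lb per 1000 ft².
Product per 1000 ft² = 2.27683 / 44% = 5.17462 lb.
Convert to per acre: 5.17462 × 43.56 = 225.407 lb.

225.4 lb of product per acre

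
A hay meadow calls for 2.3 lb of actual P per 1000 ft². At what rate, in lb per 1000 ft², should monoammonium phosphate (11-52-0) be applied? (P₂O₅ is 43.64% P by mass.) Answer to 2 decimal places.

As P₂O₅: 2.3 / 0.4364 = 5.27039 lb per 1000 ft².
Product per 1000 ft² = 5.27039 / 52% = 10.1354 lb.

10.14 lb of product per thousand sq ft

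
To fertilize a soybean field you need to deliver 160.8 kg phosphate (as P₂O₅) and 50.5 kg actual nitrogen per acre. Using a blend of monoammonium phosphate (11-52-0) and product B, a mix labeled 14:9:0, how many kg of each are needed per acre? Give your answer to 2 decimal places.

With a, b = kg per acre of monoammonium phosphate and product B:
P₂O₅: 0.52·a + 0.09·b = 160.8
N: 0.11·a + 0.14·b = 50.5
Eliminate a: (row1) − 0.52/0.11·(row2) → -0.571818·b = -77.9273, so b = 136.2798.
Back-substitute: a = (160.8 − 0.09·136.2798) / 0.52 = 285.644.

285.64 kg monoammonium phosphate, 136.28 kg product B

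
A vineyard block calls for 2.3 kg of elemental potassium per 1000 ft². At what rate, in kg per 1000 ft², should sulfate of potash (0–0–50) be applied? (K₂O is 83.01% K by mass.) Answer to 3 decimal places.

As K₂O: 2.3 / 0.8301 = 2.77075 kg per 1000 ft².
Product per 1000 ft² = 2.77075 / 50% = 5.5415 kg.

5.542 kg of product per thousand sq ft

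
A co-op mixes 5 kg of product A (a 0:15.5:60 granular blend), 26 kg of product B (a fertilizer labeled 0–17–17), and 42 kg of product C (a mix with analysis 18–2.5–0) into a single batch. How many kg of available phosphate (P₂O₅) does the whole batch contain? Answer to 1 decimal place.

6.2 kg P₂O₅

P₂O₅ mass = 15.5%×5 + 17%×26 + 2.5%×42 = 6.245 kg.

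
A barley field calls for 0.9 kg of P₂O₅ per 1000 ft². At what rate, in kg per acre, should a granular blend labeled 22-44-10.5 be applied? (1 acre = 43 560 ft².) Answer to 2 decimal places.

89.10 kg of product per acre

Product per 1000 ft² = 0.9 / 44% = 2.04545 kg.
Convert to per acre: 2.04545 × 43.56 = 89.1 kg.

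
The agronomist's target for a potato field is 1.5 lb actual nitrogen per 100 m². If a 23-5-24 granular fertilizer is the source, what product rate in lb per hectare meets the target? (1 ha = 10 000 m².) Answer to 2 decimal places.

Product per 100 m² = 1.5 / 23% = 6.52174 lb.
Convert to per hectare: 6.52174 × 100 = 652.174 lb.

652.17 lb of product per hectare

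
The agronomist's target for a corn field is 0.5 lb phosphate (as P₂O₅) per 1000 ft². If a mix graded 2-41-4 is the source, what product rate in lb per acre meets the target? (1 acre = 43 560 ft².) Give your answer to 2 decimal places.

53.12 lb of product per acre

Product per 1000 ft² = 0.5 / 41% = 1.21951 lb.
Convert to per acre: 1.21951 × 43.56 = 53.122 lb.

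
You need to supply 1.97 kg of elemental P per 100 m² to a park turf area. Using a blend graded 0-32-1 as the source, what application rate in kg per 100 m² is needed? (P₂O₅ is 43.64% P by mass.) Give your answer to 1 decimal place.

14.1 kg of product per hundred sq m

As P₂O₅: 1.97 / 0.4364 = 4.51421 kg per 100 m².
Product per 100 m² = 4.51421 / 32% = 14.1069 kg.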